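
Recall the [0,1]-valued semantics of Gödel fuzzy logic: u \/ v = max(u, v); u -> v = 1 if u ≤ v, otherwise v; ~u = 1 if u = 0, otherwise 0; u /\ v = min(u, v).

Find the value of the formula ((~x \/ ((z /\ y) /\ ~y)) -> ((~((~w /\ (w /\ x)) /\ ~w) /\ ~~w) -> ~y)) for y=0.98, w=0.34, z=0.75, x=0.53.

~x: Gödel ¬ of 0.53 = 0 (operand ≠ 0)
(z /\ y) = min(0.75, 0.98) = 0.75
~y: Gödel ¬ of 0.98 = 0 (operand ≠ 0)
((z /\ y) /\ ~y) = min(0.75, 0) = 0
(~x \/ ((z /\ y) /\ ~y)) = max(0, 0) = 0
~w: Gödel ¬ of 0.34 = 0 (operand ≠ 0)
(w /\ x) = min(0.34, 0.53) = 0.34
(~w /\ (w /\ x)) = min(0, 0.34) = 0
~w: Gödel ¬ of 0.34 = 0 (operand ≠ 0)
((~w /\ (w /\ x)) /\ ~w) = min(0, 0) = 0
~((~w /\ (w /\ x)) /\ ~w): Gödel ¬ of 0 = 1 (operand is 0)
~w: Gödel ¬ of 0.34 = 0 (operand ≠ 0)
~~w: Gödel ¬ of 0 = 1 (operand is 0)
(~((~w /\ (w /\ x)) /\ ~w) /\ ~~w) = min(1, 1) = 1
~y: Gödel ¬ of 0.98 = 0 (operand ≠ 0)
((~((~w /\ (w /\ x)) /\ ~w) /\ ~~w) -> ~y): 1 > 0, so result = 0
((~x \/ ((z /\ y) /\ ~y)) -> ((~((~w /\ (w /\ x)) /\ ~w) /\ ~~w) -> ~y)): 0 ≤ 0, so result = 1

1.00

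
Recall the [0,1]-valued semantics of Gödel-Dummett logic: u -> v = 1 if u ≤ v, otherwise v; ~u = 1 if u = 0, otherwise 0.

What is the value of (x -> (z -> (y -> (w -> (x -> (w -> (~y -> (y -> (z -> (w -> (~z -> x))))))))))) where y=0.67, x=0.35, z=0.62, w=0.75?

~y: Gödel ¬ of 0.67 = 0 (operand ≠ 0)
~z: Gödel ¬ of 0.62 = 0 (operand ≠ 0)
(~z -> x): 0 ≤ 0.35, so result = 1
(w -> (~z -> x)): 0.75 ≤ 1, so result = 1
(z -> (w -> (~z -> x))): 0.62 ≤ 1, so result = 1
(y -> (z -> (w -> (~z -> x)))): 0.67 ≤ 1, so result = 1
(~y -> (y -> (z -> (w -> (~z -> x))))): 0 ≤ 1, so result = 1
(w -> (~y -> (y -> (z -> (w -> (~z -> x)))))): 0.75 ≤ 1, so result = 1
(x -> (w -> (~y -> (y -> (z -> (w -> (~z -> x))))))): 0.35 ≤ 1, so result = 1
(w -> (x -> (w -> (~y -> (y -> (z -> (w -> (~z -> x)))))))): 0.75 ≤ 1, so result = 1
(y -> (w -> (x -> (w -> (~y -> (y -> (z -> (w -> (~z -> x))))))))): 0.67 ≤ 1, so result = 1
(z -> (y -> (w -> (x -> (w -> (~y -> (y -> (z -> (w -> (~z -> x)))))))))): 0.62 ≤ 1, so result = 1
(x -> (z -> (y -> (w -> (x -> (w -> (~y -> (y -> (z -> (w -> (~z -> x))))))))))): 0.35 ≤ 1, so result = 1

1.00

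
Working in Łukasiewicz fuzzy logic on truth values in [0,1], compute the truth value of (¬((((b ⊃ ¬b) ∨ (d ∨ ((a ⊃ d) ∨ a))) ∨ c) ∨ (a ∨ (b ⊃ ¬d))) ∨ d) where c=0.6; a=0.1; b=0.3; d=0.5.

¬b: Łukasiewicz ¬ gives 1 − 0.3 = 0.7
(b ⊃ ¬b): min(1, 1 − 0.3 + 0.7) = 1
(a ⊃ d): min(1, 1 − 0.1 + 0.5) = 1
((a ⊃ d) ∨ a) = max(1, 0.1) = 1
(d ∨ ((a ⊃ d) ∨ a)) = max(0.5, 1) = 1
((b ⊃ ¬b) ∨ (d ∨ ((a ⊃ d) ∨ a))) = max(1, 1) = 1
(((b ⊃ ¬b) ∨ (d ∨ ((a ⊃ d) ∨ a))) ∨ c) = max(1, 0.6) = 1
¬d: Łukasiewicz ¬ gives 1 − 0.5 = 0.5
(b ⊃ ¬d): min(1, 1 − 0.3 + 0.5) = 1
(a ∨ (b ⊃ ¬d)) = max(0.1, 1) = 1
((((b ⊃ ¬b) ∨ (d ∨ ((a ⊃ d) ∨ a))) ∨ c) ∨ (a ∨ (b ⊃ ¬d))) = max(1, 1) = 1
¬((((b ⊃ ¬b) ∨ (d ∨ ((a ⊃ d) ∨ a))) ∨ c) ∨ (a ∨ (b ⊃ ¬d))): Łukasiewicz ¬ gives 1 − 1 = 0
(¬((((b ⊃ ¬b) ∨ (d ∨ ((a ⊃ d) ∨ a))) ∨ c) ∨ (a ∨ (b ⊃ ¬d))) ∨ d) = max(0, 0.5) = 0.5

0.50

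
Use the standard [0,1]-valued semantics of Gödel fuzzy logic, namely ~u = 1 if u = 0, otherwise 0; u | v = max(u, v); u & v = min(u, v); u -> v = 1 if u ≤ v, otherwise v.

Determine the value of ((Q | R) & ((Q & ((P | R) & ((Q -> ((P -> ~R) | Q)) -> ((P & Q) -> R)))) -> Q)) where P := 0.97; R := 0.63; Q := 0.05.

0.63

(Q | R) = max(0.05, 0.63) = 0.63
(P | R) = max(0.97, 0.63) = 0.97
~R: Gödel ¬ of 0.63 = 0 (operand ≠ 0)
(P -> ~R): 0.97 > 0, so result = 0
((P -> ~R) | Q) = max(0, 0.05) = 0.05
(Q -> ((P -> ~R) | Q)): 0.05 ≤ 0.05, so result = 1
(P & Q) = min(0.97, 0.05) = 0.05
((P & Q) -> R): 0.05 ≤ 0.63, so result = 1
((Q -> ((P -> ~R) | Q)) -> ((P & Q) -> R)): 1 ≤ 1, so result = 1
((P | R) & ((Q -> ((P -> ~R) | Q)) -> ((P & Q) -> R))) = min(0.97, 1) = 0.97
(Q & ((P | R) & ((Q -> ((P -> ~R) | Q)) -> ((P & Q) -> R)))) = min(0.05, 0.97) = 0.05
((Q & ((P | R) & ((Q -> ((P -> ~R) | Q)) -> ((P & Q) -> R)))) -> Q): 0.05 ≤ 0.05, so result = 1
((Q | R) & ((Q & ((P | R) & ((Q -> ((P -> ~R) | Q)) -> ((P & Q) -> R)))) -> Q)) = min(0.63, 1) = 0.63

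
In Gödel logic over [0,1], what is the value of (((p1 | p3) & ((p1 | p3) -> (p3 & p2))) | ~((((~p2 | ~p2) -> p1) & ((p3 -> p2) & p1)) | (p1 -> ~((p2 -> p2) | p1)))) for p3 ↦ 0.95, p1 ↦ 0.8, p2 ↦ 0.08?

0.08

(p1 | p3) = max(0.8, 0.95) = 0.95
(p1 | p3) = max(0.8, 0.95) = 0.95
(p3 & p2) = min(0.95, 0.08) = 0.08
((p1 | p3) -> (p3 & p2)): 0.95 > 0.08, so result = 0.08
((p1 | p3) & ((p1 | p3) -> (p3 & p2))) = min(0.95, 0.08) = 0.08
~p2: Gödel ¬ of 0.08 = 0 (operand ≠ 0)
~p2: Gödel ¬ of 0.08 = 0 (operand ≠ 0)
(~p2 | ~p2) = max(0, 0) = 0
((~p2 | ~p2) -> p1): 0 ≤ 0.8, so result = 1
(p3 -> p2): 0.95 > 0.08, so result = 0.08
((p3 -> p2) & p1) = min(0.08, 0.8) = 0.08
(((~p2 | ~p2) -> p1) & ((p3 -> p2) & p1)) = min(1, 0.08) = 0.08
(p2 -> p2): 0.08 ≤ 0.08, so result = 1
((p2 -> p2) | p1) = max(1, 0.8) = 1
~((p2 -> p2) | p1): Gödel ¬ of 1 = 0 (operand ≠ 0)
(p1 -> ~((p2 -> p2) | p1)): 0.8 > 0, so result = 0
((((~p2 | ~p2) -> p1) & ((p3 -> p2) & p1)) | (p1 -> ~((p2 -> p2) | p1))) = max(0.08, 0) = 0.08
~((((~p2 | ~p2) -> p1) & ((p3 -> p2) & p1)) | (p1 -> ~((p2 -> p2) | p1))): Gödel ¬ of 0.08 = 0 (operand ≠ 0)
(((p1 | p3) & ((p1 | p3) -> (p3 & p2))) | ~((((~p2 | ~p2) -> p1) & ((p3 -> p2) & p1)) | (p1 -> ~((p2 -> p2) | p1)))) = max(0.08, 0) = 0.08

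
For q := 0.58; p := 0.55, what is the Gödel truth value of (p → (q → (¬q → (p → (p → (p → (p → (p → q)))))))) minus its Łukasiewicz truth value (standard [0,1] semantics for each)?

Gödel evaluation:
  ¬q: Gödel ¬ of 0.58 = 0 (operand ≠ 0)
  (p → q): 0.55 ≤ 0.58, so result = 1
  (p → (p → q)): 0.55 ≤ 1, so result = 1
  (p → (p → (p → q))): 0.55 ≤ 1, so result = 1
  (p → (p → (p → (p → q)))): 0.55 ≤ 1, so result = 1
  (p → (p → (p → (p → (p → q))))): 0.55 ≤ 1, so result = 1
  (¬q → (p → (p → (p → (p → (p → q)))))): 0 ≤ 1, so result = 1
  (q → (¬q → (p → (p → (p → (p → (p → q))))))): 0.58 ≤ 1, so result = 1
  (p → (q → (¬q → (p → (p → (p → (p → (p → q)))))))): 0.55 ≤ 1, so result = 1
  Gödel value = 1
Łukasiewicz evaluation:
  ¬q: Łukasiewicz ¬ gives 1 − 0.58 = 0.42
  (p → q): min(1, 1 − 0.55 + 0.58) = 1
  (p → (p → q)): min(1, 1 − 0.55 + 1) = 1
  (p → (p → (p → q))): min(1, 1 − 0.55 + 1) = 1
  (p → (p → (p → (p → q)))): min(1, 1 − 0.55 + 1) = 1
  (p → (p → (p → (p → (p → q))))): min(1, 1 − 0.55 + 1) = 1
  (¬q → (p → (p → (p → (p → (p → q)))))): min(1, 1 − 0.42 + 1) = 1
  (q → (¬q → (p → (p → (p → (p → (p → q))))))): min(1, 1 − 0.58 + 1) = 1
  (p → (q → (¬q → (p → (p → (p → (p → (p → q)))))))): min(1, 1 − 0.55 + 1) = 1
  Łukasiewicz value = 1
Difference: 1 − 1 = 0.00

0.00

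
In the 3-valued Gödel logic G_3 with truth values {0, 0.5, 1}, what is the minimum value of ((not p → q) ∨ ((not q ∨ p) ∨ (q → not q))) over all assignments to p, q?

0.50

The minimum is attained at p = 0, q = 0.5:
  not p: Gödel ¬ of 0 = 1 (operand is 0)
  (not p → q): 1 > 0.5, so result = 0.5
  not q: Gödel ¬ of 0.5 = 0 (operand ≠ 0)
  (not q ∨ p) = max(0, 0) = 0
  not q: Gödel ¬ of 0.5 = 0 (operand ≠ 0)
  (q → not q): 0.5 > 0, so result = 0
  ((not q ∨ p) ∨ (q → not q)) = max(0, 0) = 0
  ((not p → q) ∨ ((not q ∨ p) ∨ (q → not q))) = max(0.5, 0) = 0.5
Checking all 9 assignments confirms none give a value below 0.50.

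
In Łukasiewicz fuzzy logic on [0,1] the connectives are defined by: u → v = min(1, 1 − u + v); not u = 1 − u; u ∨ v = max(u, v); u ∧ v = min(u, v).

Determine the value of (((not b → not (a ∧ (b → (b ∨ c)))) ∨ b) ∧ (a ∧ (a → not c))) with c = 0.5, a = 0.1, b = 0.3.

0.10

not b: Łukasiewicz ¬ gives 1 − 0.3 = 0.7
(b ∨ c) = max(0.3, 0.5) = 0.5
(b → (b ∨ c)): min(1, 1 − 0.3 + 0.5) = 1
(a ∧ (b → (b ∨ c))) = min(0.1, 1) = 0.1
not (a ∧ (b → (b ∨ c))): Łukasiewicz ¬ gives 1 − 0.1 = 0.9
(not b → not (a ∧ (b → (b ∨ c)))): min(1, 1 − 0.7 + 0.9) = 1
((not b → not (a ∧ (b → (b ∨ c)))) ∨ b) = max(1, 0.3) = 1
not c: Łukasiewicz ¬ gives 1 − 0.5 = 0.5
(a → not c): min(1, 1 − 0.1 + 0.5) = 1
(a ∧ (a → not c)) = min(0.1, 1) = 0.1
(((not b → not (a ∧ (b → (b ∨ c)))) ∨ b) ∧ (a ∧ (a → not c))) = min(1, 0.1) = 0.1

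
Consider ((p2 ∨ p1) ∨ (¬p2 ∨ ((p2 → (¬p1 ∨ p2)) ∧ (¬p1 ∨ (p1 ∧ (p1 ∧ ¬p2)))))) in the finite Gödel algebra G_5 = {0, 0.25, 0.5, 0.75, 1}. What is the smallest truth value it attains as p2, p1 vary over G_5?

The minimum is attained at p2 = 0.25, p1 = 0.25:
  (p2 ∨ p1) = max(0.25, 0.25) = 0.25
  ¬p2: Gödel ¬ of 0.25 = 0 (operand ≠ 0)
  ¬p1: Gödel ¬ of 0.25 = 0 (operand ≠ 0)
  (¬p1 ∨ p2) = max(0, 0.25) = 0.25
  (p2 → (¬p1 ∨ p2)): 0.25 ≤ 0.25, so result = 1
  ¬p1: Gödel ¬ of 0.25 = 0 (operand ≠ 0)
  ¬p2: Gödel ¬ of 0.25 = 0 (operand ≠ 0)
  (p1 ∧ ¬p2) = min(0.25, 0) = 0
  (p1 ∧ (p1 ∧ ¬p2)) = min(0.25, 0) = 0
  (¬p1 ∨ (p1 ∧ (p1 ∧ ¬p2))) = max(0, 0) = 0
  ((p2 → (¬p1 ∨ p2)) ∧ (¬p1 ∨ (p1 ∧ (p1 ∧ ¬p2)))) = min(1, 0) = 0
  (¬p2 ∨ ((p2 → (¬p1 ∨ p2)) ∧ (¬p1 ∨ (p1 ∧ (p1 ∧ ¬p2))))) = max(0, 0) = 0
  ((p2 ∨ p1) ∨ (¬p2 ∨ ((p2 → (¬p1 ∨ p2)) ∧ (¬p1 ∨ (p1 ∧ (p1 ∧ ¬p2)))))) = max(0.25, 0) = 0.25
Checking all 25 assignments confirms none give a value below 0.25.

0.25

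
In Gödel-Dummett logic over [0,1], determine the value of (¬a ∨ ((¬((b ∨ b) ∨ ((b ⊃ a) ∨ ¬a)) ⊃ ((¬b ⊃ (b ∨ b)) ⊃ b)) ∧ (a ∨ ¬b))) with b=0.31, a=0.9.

¬a: Gödel ¬ of 0.9 = 0 (operand ≠ 0)
(b ∨ b) = max(0.31, 0.31) = 0.31
(b ⊃ a): 0.31 ≤ 0.9, so result = 1
¬a: Gödel ¬ of 0.9 = 0 (operand ≠ 0)
((b ⊃ a) ∨ ¬a) = max(1, 0) = 1
((b ∨ b) ∨ ((b ⊃ a) ∨ ¬a)) = max(0.31, 1) = 1
¬((b ∨ b) ∨ ((b ⊃ a) ∨ ¬a)): Gödel ¬ of 1 = 0 (operand ≠ 0)
¬b: Gödel ¬ of 0.31 = 0 (operand ≠ 0)
(b ∨ b) = max(0.31, 0.31) = 0.31
(¬b ⊃ (b ∨ b)): 0 ≤ 0.31, so result = 1
((¬b ⊃ (b ∨ b)) ⊃ b): 1 > 0.31, so result = 0.31
(¬((b ∨ b) ∨ ((b ⊃ a) ∨ ¬a)) ⊃ ((¬b ⊃ (b ∨ b)) ⊃ b)): 0 ≤ 0.31, so result = 1
¬b: Gödel ¬ of 0.31 = 0 (operand ≠ 0)
(a ∨ ¬b) = max(0.9, 0) = 0.9
((¬((b ∨ b) ∨ ((b ⊃ a) ∨ ¬a)) ⊃ ((¬b ⊃ (b ∨ b)) ⊃ b)) ∧ (a ∨ ¬b)) = min(1, 0.9) = 0.9
(¬a ∨ ((¬((b ∨ b) ∨ ((b ⊃ a) ∨ ¬a)) ⊃ ((¬b ⊃ (b ∨ b)) ⊃ b)) ∧ (a ∨ ¬b))) = max(0, 0.9) = 0.9

0.90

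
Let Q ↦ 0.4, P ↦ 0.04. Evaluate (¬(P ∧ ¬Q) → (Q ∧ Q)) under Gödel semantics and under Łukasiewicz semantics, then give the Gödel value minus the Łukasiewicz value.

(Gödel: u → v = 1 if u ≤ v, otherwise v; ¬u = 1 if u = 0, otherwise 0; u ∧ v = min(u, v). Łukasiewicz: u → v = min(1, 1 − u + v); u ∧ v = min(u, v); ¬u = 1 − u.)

Gödel evaluation:
  ¬Q: Gödel ¬ of 0.4 = 0 (operand ≠ 0)
  (P ∧ ¬Q) = min(0.04, 0) = 0
  ¬(P ∧ ¬Q): Gödel ¬ of 0 = 1 (operand is 0)
  (Q ∧ Q) = min(0.4, 0.4) = 0.4
  (¬(P ∧ ¬Q) → (Q ∧ Q)): 1 > 0.4, so result = 0.4
  Gödel value = 0.4
Łukasiewicz evaluation:
  ¬Q: Łukasiewicz ¬ gives 1 − 0.4 = 0.6
  (P ∧ ¬Q) = min(0.04, 0.6) = 0.04
  ¬(P ∧ ¬Q): Łukasiewicz ¬ gives 1 − 0.04 = 0.96
  (Q ∧ Q) = min(0.4, 0.4) = 0.4
  (¬(P ∧ ¬Q) → (Q ∧ Q)): min(1, 1 − 0.96 + 0.4) = 0.44
  Łukasiewicz value = 0.44
Difference: 0.4 − 0.44 = -0.04

-0.04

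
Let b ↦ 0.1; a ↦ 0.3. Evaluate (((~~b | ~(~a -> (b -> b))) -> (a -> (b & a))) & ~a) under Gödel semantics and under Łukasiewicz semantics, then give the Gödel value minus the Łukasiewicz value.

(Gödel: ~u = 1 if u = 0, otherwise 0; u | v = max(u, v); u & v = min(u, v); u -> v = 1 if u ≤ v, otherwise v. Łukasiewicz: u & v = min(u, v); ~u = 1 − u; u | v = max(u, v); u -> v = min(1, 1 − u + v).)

Gödel evaluation:
  ~b: Gödel ¬ of 0.1 = 0 (operand ≠ 0)
  ~~b: Gödel ¬ of 0 = 1 (operand is 0)
  ~a: Gödel ¬ of 0.3 = 0 (operand ≠ 0)
  (b -> b): 0.1 ≤ 0.1, so result = 1
  (~a -> (b -> b)): 0 ≤ 1, so result = 1
  ~(~a -> (b -> b)): Gödel ¬ of 1 = 0 (operand ≠ 0)
  (~~b | ~(~a -> (b -> b))) = max(1, 0) = 1
  (b & a) = min(0.1, 0.3) = 0.1
  (a -> (b & a)): 0.3 > 0.1, so result = 0.1
  ((~~b | ~(~a -> (b -> b))) -> (a -> (b & a))): 1 > 0.1, so result = 0.1
  ~a: Gödel ¬ of 0.3 = 0 (operand ≠ 0)
  (((~~b | ~(~a -> (b -> b))) -> (a -> (b & a))) & ~a) = min(0.1, 0) = 0
  Gödel value = 0
Łukasiewicz evaluation:
  ~b: Łukasiewicz ¬ gives 1 − 0.1 = 0.9
  ~~b: Łukasiewicz ¬ gives 1 − 0.9 = 0.1
  ~a: Łukasiewicz ¬ gives 1 − 0.3 = 0.7
  (b -> b): min(1, 1 − 0.1 + 0.1) = 1
  (~a -> (b -> b)): min(1, 1 − 0.7 + 1) = 1
  ~(~a -> (b -> b)): Łukasiewicz ¬ gives 1 − 1 = 0
  (~~b | ~(~a -> (b -> b))) = max(0.1, 0) = 0.1
  (b & a) = min(0.1, 0.3) = 0.1
  (a -> (b & a)): min(1, 1 − 0.3 + 0.1) = 0.8
  ((~~b | ~(~a -> (b -> b))) -> (a -> (b & a))): min(1, 1 − 0.1 + 0.8) = 1
  ~a: Łukasiewicz ¬ gives 1 − 0.3 = 0.7
  (((~~b | ~(~a -> (b -> b))) -> (a -> (b & a))) & ~a) = min(1, 0.7) = 0.7
  Łukasiewicz value = 0.7
Difference: 0 − 0.7 = -0.70

-0.70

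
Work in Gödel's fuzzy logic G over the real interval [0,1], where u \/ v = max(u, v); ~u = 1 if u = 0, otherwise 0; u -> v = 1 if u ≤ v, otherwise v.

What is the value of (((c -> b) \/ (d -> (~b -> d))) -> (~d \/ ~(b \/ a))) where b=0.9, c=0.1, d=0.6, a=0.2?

(c -> b): 0.1 ≤ 0.9, so result = 1
~b: Gödel ¬ of 0.9 = 0 (operand ≠ 0)
(~b -> d): 0 ≤ 0.6, so result = 1
(d -> (~b -> d)): 0.6 ≤ 1, so result = 1
((c -> b) \/ (d -> (~b -> d))) = max(1, 1) = 1
~d: Gödel ¬ of 0.6 = 0 (operand ≠ 0)
(b \/ a) = max(0.9, 0.2) = 0.9
~(b \/ a): Gödel ¬ of 0.9 = 0 (operand ≠ 0)
(~d \/ ~(b \/ a)) = max(0, 0) = 0
(((c -> b) \/ (d -> (~b -> d))) -> (~d \/ ~(b \/ a))): 1 > 0, so result = 0

0.00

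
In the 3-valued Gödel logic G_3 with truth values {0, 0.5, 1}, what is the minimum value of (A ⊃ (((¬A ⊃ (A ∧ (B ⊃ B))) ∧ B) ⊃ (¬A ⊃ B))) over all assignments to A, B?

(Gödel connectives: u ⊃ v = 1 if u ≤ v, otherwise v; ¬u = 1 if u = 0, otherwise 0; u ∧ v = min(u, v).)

1.00

Every assignment gives 1. For instance at A = 0, B = 0:
  ¬A: Gödel ¬ of 0 = 1 (operand is 0)
  (B ⊃ B): 0 ≤ 0, so result = 1
  (A ∧ (B ⊃ B)) = min(0, 1) = 0
  (¬A ⊃ (A ∧ (B ⊃ B))): 1 > 0, so result = 0
  ((¬A ⊃ (A ∧ (B ⊃ B))) ∧ B) = min(0, 0) = 0
  ¬A: Gödel ¬ of 0 = 1 (operand is 0)
  (¬A ⊃ B): 1 > 0, so result = 0
  (((¬A ⊃ (A ∧ (B ⊃ B))) ∧ B) ⊃ (¬A ⊃ B)): 0 ≤ 0, so result = 1
  (A ⊃ (((¬A ⊃ (A ∧ (B ⊃ B))) ∧ B) ⊃ (¬A ⊃ B))): 0 ≤ 1, so result = 1
All 9 assignments give value 1 — the formula is a G_3-tautology.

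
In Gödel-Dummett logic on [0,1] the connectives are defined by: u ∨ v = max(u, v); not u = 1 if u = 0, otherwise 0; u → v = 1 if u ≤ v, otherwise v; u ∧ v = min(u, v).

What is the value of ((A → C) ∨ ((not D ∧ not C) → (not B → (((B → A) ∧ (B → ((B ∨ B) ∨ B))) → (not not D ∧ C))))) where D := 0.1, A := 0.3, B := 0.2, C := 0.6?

(A → C): 0.3 ≤ 0.6, so result = 1
not D: Gödel ¬ of 0.1 = 0 (operand ≠ 0)
not C: Gödel ¬ of 0.6 = 0 (operand ≠ 0)
(not D ∧ not C) = min(0, 0) = 0
not B: Gödel ¬ of 0.2 = 0 (operand ≠ 0)
(B → A): 0.2 ≤ 0.3, so result = 1
(B ∨ B) = max(0.2, 0.2) = 0.2
((B ∨ B) ∨ B) = max(0.2, 0.2) = 0.2
(B → ((B ∨ B) ∨ B)): 0.2 ≤ 0.2, so result = 1
((B → A) ∧ (B → ((B ∨ B) ∨ B))) = min(1, 1) = 1
not D: Gödel ¬ of 0.1 = 0 (operand ≠ 0)
not not D: Gödel ¬ of 0 = 1 (operand is 0)
(not not D ∧ C) = min(1, 0.6) = 0.6
(((B → A) ∧ (B → ((B ∨ B) ∨ B))) → (not not D ∧ C)): 1 > 0.6, so result = 0.6
(not B → (((B → A) ∧ (B → ((B ∨ B) ∨ B))) → (not not D ∧ C))): 0 ≤ 0.6, so result = 1
((not D ∧ not C) → (not B → (((B → A) ∧ (B → ((B ∨ B) ∨ B))) → (not not D ∧ C)))): 0 ≤ 1, so result = 1
((A → C) ∨ ((not D ∧ not C) → (not B → (((B → A) ∧ (B → ((B ∨ B) ∨ B))) → (not not D ∧ C))))) = max(1, 1) = 1

1.00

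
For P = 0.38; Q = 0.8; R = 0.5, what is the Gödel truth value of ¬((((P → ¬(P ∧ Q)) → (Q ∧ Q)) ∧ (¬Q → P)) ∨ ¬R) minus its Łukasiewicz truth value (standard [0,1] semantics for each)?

-0.20

Gödel evaluation:
  (P ∧ Q) = min(0.38, 0.8) = 0.38
  ¬(P ∧ Q): Gödel ¬ of 0.38 = 0 (operand ≠ 0)
  (P → ¬(P ∧ Q)): 0.38 > 0, so result = 0
  (Q ∧ Q) = min(0.8, 0.8) = 0.8
  ((P → ¬(P ∧ Q)) → (Q ∧ Q)): 0 ≤ 0.8, so result = 1
  ¬Q: Gödel ¬ of 0.8 = 0 (operand ≠ 0)
  (¬Q → P): 0 ≤ 0.38, so result = 1
  (((P → ¬(P ∧ Q)) → (Q ∧ Q)) ∧ (¬Q → P)) = min(1, 1) = 1
  ¬R: Gödel ¬ of 0.5 = 0 (operand ≠ 0)
  ((((P → ¬(P ∧ Q)) → (Q ∧ Q)) ∧ (¬Q → P)) ∨ ¬R) = max(1, 0) = 1
  ¬((((P → ¬(P ∧ Q)) → (Q ∧ Q)) ∧ (¬Q → P)) ∨ ¬R): Gödel ¬ of 1 = 0 (operand ≠ 0)
  Gödel value = 0
Łukasiewicz evaluation:
  (P ∧ Q) = min(0.38, 0.8) = 0.38
  ¬(P ∧ Q): Łukasiewicz ¬ gives 1 − 0.38 = 0.62
  (P → ¬(P ∧ Q)): min(1, 1 − 0.38 + 0.62) = 1
  (Q ∧ Q) = min(0.8, 0.8) = 0.8
  ((P → ¬(P ∧ Q)) → (Q ∧ Q)): min(1, 1 − 1 + 0.8) = 0.8
  ¬Q: Łukasiewicz ¬ gives 1 − 0.8 = 0.2
  (¬Q → P): min(1, 1 − 0.2 + 0.38) = 1
  (((P → ¬(P ∧ Q)) → (Q ∧ Q)) ∧ (¬Q → P)) = min(0.8, 1) = 0.8
  ¬R: Łukasiewicz ¬ gives 1 − 0.5 = 0.5
  ((((P → ¬(P ∧ Q)) → (Q ∧ Q)) ∧ (¬Q → P)) ∨ ¬R) = max(0.8, 0.5) = 0.8
  ¬((((P → ¬(P ∧ Q)) → (Q ∧ Q)) ∧ (¬Q → P)) ∨ ¬R): Łukasiewicz ¬ gives 1 − 0.8 = 0.2
  Łukasiewicz value = 0.2
Difference: 0 − 0.2 = -0.20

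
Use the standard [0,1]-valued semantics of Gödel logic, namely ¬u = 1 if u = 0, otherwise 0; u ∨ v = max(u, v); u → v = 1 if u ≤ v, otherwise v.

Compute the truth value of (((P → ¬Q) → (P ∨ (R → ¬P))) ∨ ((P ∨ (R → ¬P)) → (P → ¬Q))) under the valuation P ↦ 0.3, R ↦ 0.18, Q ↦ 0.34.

¬Q: Gödel ¬ of 0.34 = 0 (operand ≠ 0)
(P → ¬Q): 0.3 > 0, so result = 0
¬P: Gödel ¬ of 0.3 = 0 (operand ≠ 0)
(R → ¬P): 0.18 > 0, so result = 0
(P ∨ (R → ¬P)) = max(0.3, 0) = 0.3
((P → ¬Q) → (P ∨ (R → ¬P))): 0 ≤ 0.3, so result = 1
¬P: Gödel ¬ of 0.3 = 0 (operand ≠ 0)
(R → ¬P): 0.18 > 0, so result = 0
(P ∨ (R → ¬P)) = max(0.3, 0) = 0.3
¬Q: Gödel ¬ of 0.34 = 0 (operand ≠ 0)
(P → ¬Q): 0.3 > 0, so result = 0
((P ∨ (R → ¬P)) → (P → ¬Q)): 0.3 > 0, so result = 0
(((P → ¬Q) → (P ∨ (R → ¬P))) ∨ ((P ∨ (R → ¬P)) → (P → ¬Q))) = max(1, 0) = 1

1.00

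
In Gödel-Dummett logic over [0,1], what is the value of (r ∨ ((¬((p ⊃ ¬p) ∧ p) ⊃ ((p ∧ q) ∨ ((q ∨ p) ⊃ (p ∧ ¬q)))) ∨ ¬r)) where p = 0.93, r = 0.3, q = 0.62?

¬p: Gödel ¬ of 0.93 = 0 (operand ≠ 0)
(p ⊃ ¬p): 0.93 > 0, so result = 0
((p ⊃ ¬p) ∧ p) = min(0, 0.93) = 0
¬((p ⊃ ¬p) ∧ p): Gödel ¬ of 0 = 1 (operand is 0)
(p ∧ q) = min(0.93, 0.62) = 0.62
(q ∨ p) = max(0.62, 0.93) = 0.93
¬q: Gödel ¬ of 0.62 = 0 (operand ≠ 0)
(p ∧ ¬q) = min(0.93, 0) = 0
((q ∨ p) ⊃ (p ∧ ¬q)): 0.93 > 0, so result = 0
((p ∧ q) ∨ ((q ∨ p) ⊃ (p ∧ ¬q))) = max(0.62, 0) = 0.62
(¬((p ⊃ ¬p) ∧ p) ⊃ ((p ∧ q) ∨ ((q ∨ p) ⊃ (p ∧ ¬q)))): 1 > 0.62, so result = 0.62
¬r: Gödel ¬ of 0.3 = 0 (operand ≠ 0)
((¬((p ⊃ ¬p) ∧ p) ⊃ ((p ∧ q) ∨ ((q ∨ p) ⊃ (p ∧ ¬q)))) ∨ ¬r) = max(0.62, 0) = 0.62
(r ∨ ((¬((p ⊃ ¬p) ∧ p) ⊃ ((p ∧ q) ∨ ((q ∨ p) ⊃ (p ∧ ¬q)))) ∨ ¬r)) = max(0.3, 0.62) = 0.62

0.62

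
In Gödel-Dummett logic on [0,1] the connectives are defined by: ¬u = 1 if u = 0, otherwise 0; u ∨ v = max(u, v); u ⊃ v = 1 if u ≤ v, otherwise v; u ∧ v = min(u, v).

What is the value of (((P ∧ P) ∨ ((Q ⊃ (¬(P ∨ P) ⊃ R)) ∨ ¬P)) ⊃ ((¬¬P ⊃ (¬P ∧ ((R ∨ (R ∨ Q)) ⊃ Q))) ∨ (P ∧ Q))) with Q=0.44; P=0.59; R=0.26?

(P ∧ P) = min(0.59, 0.59) = 0.59
(P ∨ P) = max(0.59, 0.59) = 0.59
¬(P ∨ P): Gödel ¬ of 0.59 = 0 (operand ≠ 0)
(¬(P ∨ P) ⊃ R): 0 ≤ 0.26, so result = 1
(Q ⊃ (¬(P ∨ P) ⊃ R)): 0.44 ≤ 1, so result = 1
¬P: Gödel ¬ of 0.59 = 0 (operand ≠ 0)
((Q ⊃ (¬(P ∨ P) ⊃ R)) ∨ ¬P) = max(1, 0) = 1
((P ∧ P) ∨ ((Q ⊃ (¬(P ∨ P) ⊃ R)) ∨ ¬P)) = max(0.59, 1) = 1
¬P: Gödel ¬ of 0.59 = 0 (operand ≠ 0)
¬¬P: Gödel ¬ of 0 = 1 (operand is 0)
¬P: Gödel ¬ of 0.59 = 0 (operand ≠ 0)
(R ∨ Q) = max(0.26, 0.44) = 0.44
(R ∨ (R ∨ Q)) = max(0.26, 0.44) = 0.44
((R ∨ (R ∨ Q)) ⊃ Q): 0.44 ≤ 0.44, so result = 1
(¬P ∧ ((R ∨ (R ∨ Q)) ⊃ Q)) = min(0, 1) = 0
(¬¬P ⊃ (¬P ∧ ((R ∨ (R ∨ Q)) ⊃ Q))): 1 > 0, so result = 0
(P ∧ Q) = min(0.59, 0.44) = 0.44
((¬¬P ⊃ (¬P ∧ ((R ∨ (R ∨ Q)) ⊃ Q))) ∨ (P ∧ Q)) = max(0, 0.44) = 0.44
(((P ∧ P) ∨ ((Q ⊃ (¬(P ∨ P) ⊃ R)) ∨ ¬P)) ⊃ ((¬¬P ⊃ (¬P ∧ ((R ∨ (R ∨ Q)) ⊃ Q))) ∨ (P ∧ Q))): 1 > 0.44, so result = 0.44

0.44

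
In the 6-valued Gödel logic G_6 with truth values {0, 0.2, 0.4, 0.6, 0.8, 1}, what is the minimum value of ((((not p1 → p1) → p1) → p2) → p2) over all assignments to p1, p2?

0.20

The minimum is attained at p1 = 0.2, p2 = 0.2:
  not p1: Gödel ¬ of 0.2 = 0 (operand ≠ 0)
  (not p1 → p1): 0 ≤ 0.2, so result = 1
  ((not p1 → p1) → p1): 1 > 0.2, so result = 0.2
  (((not p1 → p1) → p1) → p2): 0.2 ≤ 0.2, so result = 1
  ((((not p1 → p1) → p1) → p2) → p2): 1 > 0.2, so result = 0.2
Checking all 36 assignments confirms none give a value below 0.20.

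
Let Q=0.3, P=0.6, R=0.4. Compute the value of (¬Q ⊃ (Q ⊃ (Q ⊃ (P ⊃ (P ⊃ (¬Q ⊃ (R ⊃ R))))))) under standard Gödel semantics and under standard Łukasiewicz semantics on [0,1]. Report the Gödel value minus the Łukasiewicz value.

Gödel evaluation:
  ¬Q: Gödel ¬ of 0.3 = 0 (operand ≠ 0)
  ¬Q: Gödel ¬ of 0.3 = 0 (operand ≠ 0)
  (R ⊃ R): 0.4 ≤ 0.4, so result = 1
  (¬Q ⊃ (R ⊃ R)): 0 ≤ 1, so result = 1
  (P ⊃ (¬Q ⊃ (R ⊃ R))): 0.6 ≤ 1, so result = 1
  (P ⊃ (P ⊃ (¬Q ⊃ (R ⊃ R)))): 0.6 ≤ 1, so result = 1
  (Q ⊃ (P ⊃ (P ⊃ (¬Q ⊃ (R ⊃ R))))): 0.3 ≤ 1, so result = 1
  (Q ⊃ (Q ⊃ (P ⊃ (P ⊃ (¬Q ⊃ (R ⊃ R)))))): 0.3 ≤ 1, so result = 1
  (¬Q ⊃ (Q ⊃ (Q ⊃ (P ⊃ (P ⊃ (¬Q ⊃ (R ⊃ R))))))): 0 ≤ 1, so result = 1
  Gödel value = 1
Łukasiewicz evaluation:
  ¬Q: Łukasiewicz ¬ gives 1 − 0.3 = 0.7
  ¬Q: Łukasiewicz ¬ gives 1 − 0.3 = 0.7
  (R ⊃ R): min(1, 1 − 0.4 + 0.4) = 1
  (¬Q ⊃ (R ⊃ R)): min(1, 1 − 0.7 + 1) = 1
  (P ⊃ (¬Q ⊃ (R ⊃ R))): min(1, 1 − 0.6 + 1) = 1
  (P ⊃ (P ⊃ (¬Q ⊃ (R ⊃ R)))): min(1, 1 − 0.6 + 1) = 1
  (Q ⊃ (P ⊃ (P ⊃ (¬Q ⊃ (R ⊃ R))))): min(1, 1 − 0.3 + 1) = 1
  (Q ⊃ (Q ⊃ (P ⊃ (P ⊃ (¬Q ⊃ (R ⊃ R)))))): min(1, 1 − 0.3 + 1) = 1
  (¬Q ⊃ (Q ⊃ (Q ⊃ (P ⊃ (P ⊃ (¬Q ⊃ (R ⊃ R))))))): min(1, 1 − 0.7 + 1) = 1
  Łukasiewicz value = 1
Difference: 1 − 1 = 0.00

0.00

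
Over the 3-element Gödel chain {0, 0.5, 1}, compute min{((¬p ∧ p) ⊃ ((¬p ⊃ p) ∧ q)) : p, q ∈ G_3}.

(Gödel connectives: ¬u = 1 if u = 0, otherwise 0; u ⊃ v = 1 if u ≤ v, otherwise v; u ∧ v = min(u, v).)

1.00

Every assignment gives 1. For instance at p = 0, q = 0:
  ¬p: Gödel ¬ of 0 = 1 (operand is 0)
  (¬p ∧ p) = min(1, 0) = 0
  ¬p: Gödel ¬ of 0 = 1 (operand is 0)
  (¬p ⊃ p): 1 > 0, so result = 0
  ((¬p ⊃ p) ∧ q) = min(0, 0) = 0
  ((¬p ∧ p) ⊃ ((¬p ⊃ p) ∧ q)): 0 ≤ 0, so result = 1
All 9 assignments give value 1 — the formula is a G_3-tautology.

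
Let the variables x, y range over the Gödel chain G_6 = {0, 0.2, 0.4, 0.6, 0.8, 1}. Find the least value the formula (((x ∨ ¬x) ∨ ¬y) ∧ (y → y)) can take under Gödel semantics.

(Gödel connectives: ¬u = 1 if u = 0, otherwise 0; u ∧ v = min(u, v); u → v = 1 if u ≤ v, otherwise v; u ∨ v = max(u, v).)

0.20

The minimum is attained at x = 0.2, y = 0.2:
  ¬x: Gödel ¬ of 0.2 = 0 (operand ≠ 0)
  (x ∨ ¬x) = max(0.2, 0) = 0.2
  ¬y: Gödel ¬ of 0.2 = 0 (operand ≠ 0)
  ((x ∨ ¬x) ∨ ¬y) = max(0.2, 0) = 0.2
  (y → y): 0.2 ≤ 0.2, so result = 1
  (((x ∨ ¬x) ∨ ¬y) ∧ (y → y)) = min(0.2, 1) = 0.2
Checking all 36 assignments confirms none give a value below 0.20.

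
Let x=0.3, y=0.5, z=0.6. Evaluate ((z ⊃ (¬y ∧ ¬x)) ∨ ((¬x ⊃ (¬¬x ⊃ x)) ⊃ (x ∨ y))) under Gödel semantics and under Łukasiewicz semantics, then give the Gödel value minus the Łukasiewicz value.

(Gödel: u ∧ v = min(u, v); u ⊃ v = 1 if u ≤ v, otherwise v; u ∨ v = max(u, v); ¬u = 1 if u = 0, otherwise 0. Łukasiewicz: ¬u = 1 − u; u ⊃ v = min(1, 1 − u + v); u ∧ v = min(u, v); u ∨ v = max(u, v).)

Gödel evaluation:
  ¬y: Gödel ¬ of 0.5 = 0 (operand ≠ 0)
  ¬x: Gödel ¬ of 0.3 = 0 (operand ≠ 0)
  (¬y ∧ ¬x) = min(0, 0) = 0
  (z ⊃ (¬y ∧ ¬x)): 0.6 > 0, so result = 0
  ¬x: Gödel ¬ of 0.3 = 0 (operand ≠ 0)
  ¬x: Gödel ¬ of 0.3 = 0 (operand ≠ 0)
  ¬¬x: Gödel ¬ of 0 = 1 (operand is 0)
  (¬¬x ⊃ x): 1 > 0.3, so result = 0.3
  (¬x ⊃ (¬¬x ⊃ x)): 0 ≤ 0.3, so result = 1
  (x ∨ y) = max(0.3, 0.5) = 0.5
  ((¬x ⊃ (¬¬x ⊃ x)) ⊃ (x ∨ y)): 1 > 0.5, so result = 0.5
  ((z ⊃ (¬y ∧ ¬x)) ∨ ((¬x ⊃ (¬¬x ⊃ x)) ⊃ (x ∨ y))) = max(0, 0.5) = 0.5
  Gödel value = 0.5
Łukasiewicz evaluation:
  ¬y: Łukasiewicz ¬ gives 1 − 0.5 = 0.5
  ¬x: Łukasiewicz ¬ gives 1 − 0.3 = 0.7
  (¬y ∧ ¬x) = min(0.5, 0.7) = 0.5
  (z ⊃ (¬y ∧ ¬x)): min(1, 1 − 0.6 + 0.5) = 0.9
  ¬x: Łukasiewicz ¬ gives 1 − 0.3 = 0.7
  ¬x: Łukasiewicz ¬ gives 1 − 0.3 = 0.7
  ¬¬x: Łukasiewicz ¬ gives 1 − 0.7 = 0.3
  (¬¬x ⊃ x): min(1, 1 − 0.3 + 0.3) = 1
  (¬x ⊃ (¬¬x ⊃ x)): min(1, 1 − 0.7 + 1) = 1
  (x ∨ y) = max(0.3, 0.5) = 0.5
  ((¬x ⊃ (¬¬x ⊃ x)) ⊃ (x ∨ y)): min(1, 1 − 1 + 0.5) = 0.5
  ((z ⊃ (¬y ∧ ¬x)) ∨ ((¬x ⊃ (¬¬x ⊃ x)) ⊃ (x ∨ y))) = max(0.9, 0.5) = 0.9
  Łukasiewicz value = 0.9
Difference: 0.5 − 0.9 = -0.40

-0.40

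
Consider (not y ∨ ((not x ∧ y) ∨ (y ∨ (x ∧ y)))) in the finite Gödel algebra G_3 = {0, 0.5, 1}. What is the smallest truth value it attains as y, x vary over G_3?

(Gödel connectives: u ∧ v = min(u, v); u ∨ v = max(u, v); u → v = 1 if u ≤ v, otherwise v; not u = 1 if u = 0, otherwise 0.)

0.50

The minimum is attained at y = 0.5, x = 0:
  not y: Gödel ¬ of 0.5 = 0 (operand ≠ 0)
  not x: Gödel ¬ of 0 = 1 (operand is 0)
  (not x ∧ y) = min(1, 0.5) = 0.5
  (x ∧ y) = min(0, 0.5) = 0
  (y ∨ (x ∧ y)) = max(0.5, 0) = 0.5
  ((not x ∧ y) ∨ (y ∨ (x ∧ y))) = max(0.5, 0.5) = 0.5
  (not y ∨ ((not x ∧ y) ∨ (y ∨ (x ∧ y)))) = max(0, 0.5) = 0.5
Checking all 9 assignments confirms none give a value below 0.50.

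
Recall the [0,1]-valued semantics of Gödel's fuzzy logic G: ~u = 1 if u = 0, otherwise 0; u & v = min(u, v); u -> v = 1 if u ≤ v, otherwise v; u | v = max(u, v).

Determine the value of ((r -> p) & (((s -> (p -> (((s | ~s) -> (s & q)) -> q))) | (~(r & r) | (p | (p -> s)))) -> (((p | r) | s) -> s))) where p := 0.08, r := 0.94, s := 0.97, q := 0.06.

0.08

(r -> p): 0.94 > 0.08, so result = 0.08
~s: Gödel ¬ of 0.97 = 0 (operand ≠ 0)
(s | ~s) = max(0.97, 0) = 0.97
(s & q) = min(0.97, 0.06) = 0.06
((s | ~s) -> (s & q)): 0.97 > 0.06, so result = 0.06
(((s | ~s) -> (s & q)) -> q): 0.06 ≤ 0.06, so result = 1
(p -> (((s | ~s) -> (s & q)) -> q)): 0.08 ≤ 1, so result = 1
(s -> (p -> (((s | ~s) -> (s & q)) -> q))): 0.97 ≤ 1, so result = 1
(r & r) = min(0.94, 0.94) = 0.94
~(r & r): Gödel ¬ of 0.94 = 0 (operand ≠ 0)
(p -> s): 0.08 ≤ 0.97, so result = 1
(p | (p -> s)) = max(0.08, 1) = 1
(~(r & r) | (p | (p -> s))) = max(0, 1) = 1
((s -> (p -> (((s | ~s) -> (s & q)) -> q))) | (~(r & r) | (p | (p -> s)))) = max(1, 1) = 1
(p | r) = max(0.08, 0.94) = 0.94
((p | r) | s) = max(0.94, 0.97) = 0.97
(((p | r) | s) -> s): 0.97 ≤ 0.97, so result = 1
(((s -> (p -> (((s | ~s) -> (s & q)) -> q))) | (~(r & r) | (p | (p -> s)))) -> (((p | r) | s) -> s)): 1 ≤ 1, so result = 1
((r -> p) & (((s -> (p -> (((s | ~s) -> (s & q)) -> q))) | (~(r & r) | (p | (p -> s)))) -> (((p | r) | s) -> s))) = min(0.08, 1) = 0.08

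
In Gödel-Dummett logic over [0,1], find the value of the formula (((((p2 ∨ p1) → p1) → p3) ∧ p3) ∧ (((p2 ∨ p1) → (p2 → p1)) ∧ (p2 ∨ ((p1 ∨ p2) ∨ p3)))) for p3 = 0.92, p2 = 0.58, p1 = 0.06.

(p2 ∨ p1) = max(0.58, 0.06) = 0.58
((p2 ∨ p1) → p1): 0.58 > 0.06, so result = 0.06
(((p2 ∨ p1) → p1) → p3): 0.06 ≤ 0.92, so result = 1
((((p2 ∨ p1) → p1) → p3) ∧ p3) = min(1, 0.92) = 0.92
(p2 ∨ p1) = max(0.58, 0.06) = 0.58
(p2 → p1): 0.58 > 0.06, so result = 0.06
((p2 ∨ p1) → (p2 → p1)): 0.58 > 0.06, so result = 0.06
(p1 ∨ p2) = max(0.06, 0.58) = 0.58
((p1 ∨ p2) ∨ p3) = max(0.58, 0.92) = 0.92
(p2 ∨ ((p1 ∨ p2) ∨ p3)) = max(0.58, 0.92) = 0.92
(((p2 ∨ p1) → (p2 → p1)) ∧ (p2 ∨ ((p1 ∨ p2) ∨ p3))) = min(0.06, 0.92) = 0.06
(((((p2 ∨ p1) → p1) → p3) ∧ p3) ∧ (((p2 ∨ p1) → (p2 → p1)) ∧ (p2 ∨ ((p1 ∨ p2) ∨ p3)))) = min(0.92, 0.06) = 0.06

0.06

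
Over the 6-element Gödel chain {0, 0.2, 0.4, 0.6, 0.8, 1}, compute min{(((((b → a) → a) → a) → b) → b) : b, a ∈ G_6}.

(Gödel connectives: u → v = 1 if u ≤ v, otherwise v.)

The minimum is attained at b = 0.2, a = 0:
  (b → a): 0.2 > 0, so result = 0
  ((b → a) → a): 0 ≤ 0, so result = 1
  (((b → a) → a) → a): 1 > 0, so result = 0
  ((((b → a) → a) → a) → b): 0 ≤ 0.2, so result = 1
  (((((b → a) → a) → a) → b) → b): 1 > 0.2, so result = 0.2
Checking all 36 assignments confirms none give a value below 0.20.

0.20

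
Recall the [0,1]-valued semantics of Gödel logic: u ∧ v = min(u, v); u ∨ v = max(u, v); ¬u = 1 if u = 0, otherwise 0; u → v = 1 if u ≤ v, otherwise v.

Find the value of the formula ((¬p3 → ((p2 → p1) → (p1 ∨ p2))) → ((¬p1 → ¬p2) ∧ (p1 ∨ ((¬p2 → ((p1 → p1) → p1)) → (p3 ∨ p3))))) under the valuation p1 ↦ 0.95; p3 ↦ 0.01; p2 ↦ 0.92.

¬p3: Gödel ¬ of 0.01 = 0 (operand ≠ 0)
(p2 → p1): 0.92 ≤ 0.95, so result = 1
(p1 ∨ p2) = max(0.95, 0.92) = 0.95
((p2 → p1) → (p1 ∨ p2)): 1 > 0.95, so result = 0.95
(¬p3 → ((p2 → p1) → (p1 ∨ p2))): 0 ≤ 0.95, so result = 1
¬p1: Gödel ¬ of 0.95 = 0 (operand ≠ 0)
¬p2: Gödel ¬ of 0.92 = 0 (operand ≠ 0)
(¬p1 → ¬p2): 0 ≤ 0, so result = 1
¬p2: Gödel ¬ of 0.92 = 0 (operand ≠ 0)
(p1 → p1): 0.95 ≤ 0.95, so result = 1
((p1 → p1) → p1): 1 > 0.95, so result = 0.95
(¬p2 → ((p1 → p1) → p1)): 0 ≤ 0.95, so result = 1
(p3 ∨ p3) = max(0.01, 0.01) = 0.01
((¬p2 → ((p1 → p1) → p1)) → (p3 ∨ p3)): 1 > 0.01, so result = 0.01
(p1 ∨ ((¬p2 → ((p1 → p1) → p1)) → (p3 ∨ p3))) = max(0.95, 0.01) = 0.95
((¬p1 → ¬p2) ∧ (p1 ∨ ((¬p2 → ((p1 → p1) → p1)) → (p3 ∨ p3)))) = min(1, 0.95) = 0.95
((¬p3 → ((p2 → p1) → (p1 ∨ p2))) → ((¬p1 → ¬p2) ∧ (p1 ∨ ((¬p2 → ((p1 → p1) → p1)) → (p3 ∨ p3))))): 1 > 0.95, so result = 0.95

0.95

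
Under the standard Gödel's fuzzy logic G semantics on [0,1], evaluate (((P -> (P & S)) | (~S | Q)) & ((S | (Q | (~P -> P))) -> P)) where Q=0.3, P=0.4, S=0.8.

(P & S) = min(0.4, 0.8) = 0.4
(P -> (P & S)): 0.4 ≤ 0.4, so result = 1
~S: Gödel ¬ of 0.8 = 0 (operand ≠ 0)
(~S | Q) = max(0, 0.3) = 0.3
((P -> (P & S)) | (~S | Q)) = max(1, 0.3) = 1
~P: Gödel ¬ of 0.4 = 0 (operand ≠ 0)
(~P -> P): 0 ≤ 0.4, so result = 1
(Q | (~P -> P)) = max(0.3, 1) = 1
(S | (Q | (~P -> P))) = max(0.8, 1) = 1
((S | (Q | (~P -> P))) -> P): 1 > 0.4, so result = 0.4
(((P -> (P & S)) | (~S | Q)) & ((S | (Q | (~P -> P))) -> P)) = min(1, 0.4) = 0.4

0.40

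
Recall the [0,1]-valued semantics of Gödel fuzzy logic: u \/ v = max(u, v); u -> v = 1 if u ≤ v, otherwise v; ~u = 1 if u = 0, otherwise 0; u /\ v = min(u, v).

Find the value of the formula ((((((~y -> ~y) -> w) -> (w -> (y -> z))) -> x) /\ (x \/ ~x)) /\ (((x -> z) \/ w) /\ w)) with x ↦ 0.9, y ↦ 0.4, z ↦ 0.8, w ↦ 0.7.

0.70

~y: Gödel ¬ of 0.4 = 0 (operand ≠ 0)
~y: Gödel ¬ of 0.4 = 0 (operand ≠ 0)
(~y -> ~y): 0 ≤ 0, so result = 1
((~y -> ~y) -> w): 1 > 0.7, so result = 0.7
(y -> z): 0.4 ≤ 0.8, so result = 1
(w -> (y -> z)): 0.7 ≤ 1, so result = 1
(((~y -> ~y) -> w) -> (w -> (y -> z))): 0.7 ≤ 1, so result = 1
((((~y -> ~y) -> w) -> (w -> (y -> z))) -> x): 1 > 0.9, so result = 0.9
~x: Gödel ¬ of 0.9 = 0 (operand ≠ 0)
(x \/ ~x) = max(0.9, 0) = 0.9
(((((~y -> ~y) -> w) -> (w -> (y -> z))) -> x) /\ (x \/ ~x)) = min(0.9, 0.9) = 0.9
(x -> z): 0.9 > 0.8, so result = 0.8
((x -> z) \/ w) = max(0.8, 0.7) = 0.8
(((x -> z) \/ w) /\ w) = min(0.8, 0.7) = 0.7
((((((~y -> ~y) -> w) -> (w -> (y -> z))) -> x) /\ (x \/ ~x)) /\ (((x -> z) \/ w) /\ w)) = min(0.9, 0.7) = 0.7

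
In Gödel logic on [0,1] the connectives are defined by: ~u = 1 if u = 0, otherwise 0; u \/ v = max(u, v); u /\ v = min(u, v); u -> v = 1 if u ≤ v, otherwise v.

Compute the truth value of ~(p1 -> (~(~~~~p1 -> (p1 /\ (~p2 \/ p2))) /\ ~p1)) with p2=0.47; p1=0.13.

~p1: Gödel ¬ of 0.13 = 0 (operand ≠ 0)
~~p1: Gödel ¬ of 0 = 1 (operand is 0)
~~~p1: Gödel ¬ of 1 = 0 (operand ≠ 0)
~~~~p1: Gödel ¬ of 0 = 1 (operand is 0)
~p2: Gödel ¬ of 0.47 = 0 (operand ≠ 0)
(~p2 \/ p2) = max(0, 0.47) = 0.47
(p1 /\ (~p2 \/ p2)) = min(0.13, 0.47) = 0.13
(~~~~p1 -> (p1 /\ (~p2 \/ p2))): 1 > 0.13, so result = 0.13
~(~~~~p1 -> (p1 /\ (~p2 \/ p2))): Gödel ¬ of 0.13 = 0 (operand ≠ 0)
~p1: Gödel ¬ of 0.13 = 0 (operand ≠ 0)
(~(~~~~p1 -> (p1 /\ (~p2 \/ p2))) /\ ~p1) = min(0, 0) = 0
(p1 -> (~(~~~~p1 -> (p1 /\ (~p2 \/ p2))) /\ ~p1)): 0.13 > 0, so result = 0
~(p1 -> (~(~~~~p1 -> (p1 /\ (~p2 \/ p2))) /\ ~p1)): Gödel ¬ of 0 = 1 (operand is 0)

1.00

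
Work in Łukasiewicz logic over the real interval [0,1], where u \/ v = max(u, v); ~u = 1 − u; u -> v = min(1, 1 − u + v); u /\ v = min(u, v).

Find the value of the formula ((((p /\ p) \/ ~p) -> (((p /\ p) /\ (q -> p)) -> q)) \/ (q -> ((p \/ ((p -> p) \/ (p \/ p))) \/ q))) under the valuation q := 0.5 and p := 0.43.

1.00

(p /\ p) = min(0.43, 0.43) = 0.43
~p: Łukasiewicz ¬ gives 1 − 0.43 = 0.57
((p /\ p) \/ ~p) = max(0.43, 0.57) = 0.57
(p /\ p) = min(0.43, 0.43) = 0.43
(q -> p): min(1, 1 − 0.5 + 0.43) = 0.93
((p /\ p) /\ (q -> p)) = min(0.43, 0.93) = 0.43
(((p /\ p) /\ (q -> p)) -> q): min(1, 1 − 0.43 + 0.5) = 1
(((p /\ p) \/ ~p) -> (((p /\ p) /\ (q -> p)) -> q)): min(1, 1 − 0.57 + 1) = 1
(p -> p): min(1, 1 − 0.43 + 0.43) = 1
(p \/ p) = max(0.43, 0.43) = 0.43
((p -> p) \/ (p \/ p)) = max(1, 0.43) = 1
(p \/ ((p -> p) \/ (p \/ p))) = max(0.43, 1) = 1
((p \/ ((p -> p) \/ (p \/ p))) \/ q) = max(1, 0.5) = 1
(q -> ((p \/ ((p -> p) \/ (p \/ p))) \/ q)): min(1, 1 − 0.5 + 1) = 1
((((p /\ p) \/ ~p) -> (((p /\ p) /\ (q -> p)) -> q)) \/ (q -> ((p \/ ((p -> p) \/ (p \/ p))) \/ q))) = max(1, 1) = 1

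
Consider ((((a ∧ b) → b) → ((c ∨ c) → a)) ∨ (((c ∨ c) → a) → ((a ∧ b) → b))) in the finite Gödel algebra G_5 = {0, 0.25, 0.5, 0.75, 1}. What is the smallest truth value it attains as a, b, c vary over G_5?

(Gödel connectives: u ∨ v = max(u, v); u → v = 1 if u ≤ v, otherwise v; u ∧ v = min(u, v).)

Every assignment gives 1. For instance at a = 0, b = 0, c = 0:
  (a ∧ b) = min(0, 0) = 0
  ((a ∧ b) → b): 0 ≤ 0, so result = 1
  (c ∨ c) = max(0, 0) = 0
  ((c ∨ c) → a): 0 ≤ 0, so result = 1
  (((a ∧ b) → b) → ((c ∨ c) → a)): 1 ≤ 1, so result = 1
  (c ∨ c) = max(0, 0) = 0
  ((c ∨ c) → a): 0 ≤ 0, so result = 1
  (a ∧ b) = min(0, 0) = 0
  ((a ∧ b) → b): 0 ≤ 0, so result = 1
  (((c ∨ c) → a) → ((a ∧ b) → b)): 1 ≤ 1, so result = 1
  ((((a ∧ b) → b) → ((c ∨ c) → a)) ∨ (((c ∨ c) → a) → ((a ∧ b) → b))) = max(1, 1) = 1
All 125 assignments give value 1 — the formula is a G_5-tautology.

1.00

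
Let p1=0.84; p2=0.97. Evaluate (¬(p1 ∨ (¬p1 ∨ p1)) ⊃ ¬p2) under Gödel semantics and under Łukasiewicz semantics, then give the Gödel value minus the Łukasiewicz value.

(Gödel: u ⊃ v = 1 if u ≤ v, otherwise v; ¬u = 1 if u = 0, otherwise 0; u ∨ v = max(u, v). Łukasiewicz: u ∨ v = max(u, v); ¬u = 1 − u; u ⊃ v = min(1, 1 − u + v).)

Gödel evaluation:
  ¬p1: Gödel ¬ of 0.84 = 0 (operand ≠ 0)
  (¬p1 ∨ p1) = max(0, 0.84) = 0.84
  (p1 ∨ (¬p1 ∨ p1)) = max(0.84, 0.84) = 0.84
  ¬(p1 ∨ (¬p1 ∨ p1)): Gödel ¬ of 0.84 = 0 (operand ≠ 0)
  ¬p2: Gödel ¬ of 0.97 = 0 (operand ≠ 0)
  (¬(p1 ∨ (¬p1 ∨ p1)) ⊃ ¬p2): 0 ≤ 0, so result = 1
  Gödel value = 1
Łukasiewicz evaluation:
  ¬p1: Łukasiewicz ¬ gives 1 − 0.84 = 0.16
  (¬p1 ∨ p1) = max(0.16, 0.84) = 0.84
  (p1 ∨ (¬p1 ∨ p1)) = max(0.84, 0.84) = 0.84
  ¬(p1 ∨ (¬p1 ∨ p1)): Łukasiewicz ¬ gives 1 − 0.84 = 0.16
  ¬p2: Łukasiewicz ¬ gives 1 − 0.97 = 0.03
  (¬(p1 ∨ (¬p1 ∨ p1)) ⊃ ¬p2): min(1, 1 − 0.16 + 0.03) = 0.87
  Łukasiewicz value = 0.87
Difference: 1 − 0.87 = 0.13

0.13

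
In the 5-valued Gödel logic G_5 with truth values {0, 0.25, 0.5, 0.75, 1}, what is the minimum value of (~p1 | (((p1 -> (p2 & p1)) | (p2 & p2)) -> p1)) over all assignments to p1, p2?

The minimum is attained at p1 = 0.25, p2 = 0.25:
  ~p1: Gödel ¬ of 0.25 = 0 (operand ≠ 0)
  (p2 & p1) = min(0.25, 0.25) = 0.25
  (p1 -> (p2 & p1)): 0.25 ≤ 0.25, so result = 1
  (p2 & p2) = min(0.25, 0.25) = 0.25
  ((p1 -> (p2 & p1)) | (p2 & p2)) = max(1, 0.25) = 1
  (((p1 -> (p2 & p1)) | (p2 & p2)) -> p1): 1 > 0.25, so result = 0.25
  (~p1 | (((p1 -> (p2 & p1)) | (p2 & p2)) -> p1)) = max(0, 0.25) = 0.25
Checking all 25 assignments confirms none give a value below 0.25.

0.25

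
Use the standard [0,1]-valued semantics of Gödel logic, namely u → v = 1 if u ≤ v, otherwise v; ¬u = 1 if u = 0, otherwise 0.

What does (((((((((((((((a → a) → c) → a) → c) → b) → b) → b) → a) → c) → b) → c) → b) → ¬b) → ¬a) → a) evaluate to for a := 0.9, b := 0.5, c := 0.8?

(a → a): 0.9 ≤ 0.9, so result = 1
((a → a) → c): 1 > 0.8, so result = 0.8
(((a → a) → c) → a): 0.8 ≤ 0.9, so result = 1
((((a → a) → c) → a) → c): 1 > 0.8, so result = 0.8
(((((a → a) → c) → a) → c) → b): 0.8 > 0.5, so result = 0.5
((((((a → a) → c) → a) → c) → b) → b): 0.5 ≤ 0.5, so result = 1
(((((((a → a) → c) → a) → c) → b) → b) → b): 1 > 0.5, so result = 0.5
((((((((a → a) → c) → a) → c) → b) → b) → b) → a): 0.5 ≤ 0.9, so result = 1
(((((((((a → a) → c) → a) → c) → b) → b) → b) → a) → c): 1 > 0.8, so result = 0.8
((((((((((a → a) → c) → a) → c) → b) → b) → b) → a) → c) → b): 0.8 > 0.5, so result = 0.5
(((((((((((a → a) → c) → a) → c) → b) → b) → b) → a) → c) → b) → c): 0.5 ≤ 0.8, so result = 1
((((((((((((a → a) → c) → a) → c) → b) → b) → b) → a) → c) → b) → c) → b): 1 > 0.5, so result = 0.5
¬b: Gödel ¬ of 0.5 = 0 (operand ≠ 0)
(((((((((((((a → a) → c) → a) → c) → b) → b) → b) → a) → c) → b) → c) → b) → ¬b): 0.5 > 0, so result = 0
¬a: Gödel ¬ of 0.9 = 0 (operand ≠ 0)
((((((((((((((a → a) → c) → a) → c) → b) → b) → b) → a) → c) → b) → c) → b) → ¬b) → ¬a): 0 ≤ 0, so result = 1
(((((((((((((((a → a) → c) → a) → c) → b) → b) → b) → a) → c) → b) → c) → b) → ¬b) → ¬a) → a): 1 > 0.9, so result = 0.9

0.90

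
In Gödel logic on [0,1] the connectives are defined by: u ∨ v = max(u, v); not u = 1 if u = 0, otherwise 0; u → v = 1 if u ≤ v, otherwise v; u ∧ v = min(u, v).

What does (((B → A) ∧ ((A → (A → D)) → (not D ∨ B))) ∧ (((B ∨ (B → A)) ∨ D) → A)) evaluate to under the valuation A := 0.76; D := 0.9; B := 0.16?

(B → A): 0.16 ≤ 0.76, so result = 1
(A → D): 0.76 ≤ 0.9, so result = 1
(A → (A → D)): 0.76 ≤ 1, so result = 1
not D: Gödel ¬ of 0.9 = 0 (operand ≠ 0)
(not D ∨ B) = max(0, 0.16) = 0.16
((A → (A → D)) → (not D ∨ B)): 1 > 0.16, so result = 0.16
((B → A) ∧ ((A → (A → D)) → (not D ∨ B))) = min(1, 0.16) = 0.16
(B → A): 0.16 ≤ 0.76, so result = 1
(B ∨ (B → A)) = max(0.16, 1) = 1
((B ∨ (B → A)) ∨ D) = max(1, 0.9) = 1
(((B ∨ (B → A)) ∨ D) → A): 1 > 0.76, so result = 0.76
(((B → A) ∧ ((A → (A → D)) → (not D ∨ B))) ∧ (((B ∨ (B → A)) ∨ D) → A)) = min(0.16, 0.76) = 0.16

0.16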